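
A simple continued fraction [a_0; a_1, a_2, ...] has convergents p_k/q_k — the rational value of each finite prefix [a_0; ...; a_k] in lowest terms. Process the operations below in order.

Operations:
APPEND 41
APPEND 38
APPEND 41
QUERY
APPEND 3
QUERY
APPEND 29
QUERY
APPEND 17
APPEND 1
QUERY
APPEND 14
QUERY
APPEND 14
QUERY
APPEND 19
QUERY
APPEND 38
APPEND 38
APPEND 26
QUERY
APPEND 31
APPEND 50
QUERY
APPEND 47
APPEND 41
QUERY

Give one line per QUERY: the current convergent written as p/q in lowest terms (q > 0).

63960/1559
193439/4715
5673691/138294
102319877/2494007
1529124464/37271811
21510062373/524299361
410220309551/9998959670
15448838853280905/376559407337389
23990828347922252105/584767061785233739
46273976865991538614824/1127910095333880523799

APPEND 41: p_0 = 41·1 + 0 = 41, q_0 = 41·0 + 1 = 1 → 41/1
APPEND 38: p_1 = 38·41 + 1 = 1559, q_1 = 38·1 + 0 = 38 → 1559/38
APPEND 41: p_2 = 41·1559 + 41 = 63960, q_2 = 41·38 + 1 = 1559 → 63960/1559
APPEND 3: p_3 = 3·63960 + 1559 = 193439, q_3 = 3·1559 + 38 = 4715 → 193439/4715
APPEND 29: p_4 = 29·193439 + 63960 = 5673691, q_4 = 29·4715 + 1559 = 138294 → 5673691/138294
APPEND 17: p_5 = 17·5673691 + 193439 = 96646186, q_5 = 17·138294 + 4715 = 2355713 → 96646186/2355713
APPEND 1: p_6 = 1·96646186 + 5673691 = 102319877, q_6 = 1·2355713 + 138294 = 2494007 → 102319877/2494007
APPEND 14: p_7 = 14·102319877 + 96646186 = 1529124464, q_7 = 14·2494007 + 2355713 = 37271811 → 1529124464/37271811
APPEND 14: p_8 = 14·1529124464 + 102319877 = 21510062373, q_8 = 14·37271811 + 2494007 = 524299361 → 21510062373/524299361
APPEND 19: p_9 = 19·21510062373 + 1529124464 = 410220309551, q_9 = 19·524299361 + 37271811 = 9998959670 → 410220309551/9998959670
APPEND 38: p_10 = 38·410220309551 + 21510062373 = 15609881825311, q_10 = 38·9998959670 + 524299361 = 380484766821 → 15609881825311/380484766821
APPEND 38: p_11 = 38·15609881825311 + 410220309551 = 593585729671369, q_11 = 38·380484766821 + 9998959670 = 14468420098868 → 593585729671369/14468420098868
APPEND 26: p_12 = 26·593585729671369 + 15609881825311 = 15448838853280905, q_12 = 26·14468420098868 + 380484766821 = 376559407337389 → 15448838853280905/376559407337389
APPEND 31: p_13 = 31·15448838853280905 + 593585729671369 = 479507590181379424, q_13 = 31·376559407337389 + 14468420098868 = 11687810047557927 → 479507590181379424/11687810047557927
APPEND 50: p_14 = 50·479507590181379424 + 15448838853280905 = 23990828347922252105, q_14 = 50·11687810047557927 + 376559407337389 = 584767061785233739 → 23990828347922252105/584767061785233739
APPEND 47: p_15 = 47·23990828347922252105 + 479507590181379424 = 1128048439942527228359, q_15 = 47·584767061785233739 + 11687810047557927 = 27495739713953543660 → 1128048439942527228359/27495739713953543660
APPEND 41: p_16 = 41·1128048439942527228359 + 23990828347922252105 = 46273976865991538614824, q_16 = 41·27495739713953543660 + 584767061785233739 = 1127910095333880523799 → 46273976865991538614824/1127910095333880523799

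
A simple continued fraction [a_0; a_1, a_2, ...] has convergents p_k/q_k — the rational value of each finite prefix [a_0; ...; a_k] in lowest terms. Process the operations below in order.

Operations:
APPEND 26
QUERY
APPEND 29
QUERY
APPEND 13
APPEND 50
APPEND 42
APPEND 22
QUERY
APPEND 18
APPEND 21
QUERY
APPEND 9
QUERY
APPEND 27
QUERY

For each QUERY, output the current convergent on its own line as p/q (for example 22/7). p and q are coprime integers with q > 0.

APPEND 26: p_0 = 26·1 + 0 = 26, q_0 = 26·0 + 1 = 1 → 26/1
APPEND 29: p_1 = 29·26 + 1 = 755, q_1 = 29·1 + 0 = 29 → 755/29
APPEND 13: p_2 = 13·755 + 26 = 9841, q_2 = 13·29 + 1 = 378 → 9841/378
APPEND 50: p_3 = 50·9841 + 755 = 492805, q_3 = 50·378 + 29 = 18929 → 492805/18929
APPEND 42: p_4 = 42·492805 + 9841 = 20707651, q_4 = 42·18929 + 378 = 795396 → 20707651/795396
APPEND 22: p_5 = 22·20707651 + 492805 = 456061127, q_5 = 22·795396 + 18929 = 17517641 → 456061127/17517641
APPEND 18: p_6 = 18·456061127 + 20707651 = 8229807937, q_6 = 18·17517641 + 795396 = 316112934 → 8229807937/316112934
APPEND 21: p_7 = 21·8229807937 + 456061127 = 173282027804, q_7 = 21·316112934 + 17517641 = 6655889255 → 173282027804/6655889255
APPEND 9: p_8 = 9·173282027804 + 8229807937 = 1567768058173, q_8 = 9·6655889255 + 316112934 = 60219116229 → 1567768058173/60219116229
APPEND 27: p_9 = 27·1567768058173 + 173282027804 = 42503019598475, q_9 = 27·60219116229 + 6655889255 = 1632572027438 → 42503019598475/1632572027438

26/1
755/29
456061127/17517641
173282027804/6655889255
1567768058173/60219116229
42503019598475/1632572027438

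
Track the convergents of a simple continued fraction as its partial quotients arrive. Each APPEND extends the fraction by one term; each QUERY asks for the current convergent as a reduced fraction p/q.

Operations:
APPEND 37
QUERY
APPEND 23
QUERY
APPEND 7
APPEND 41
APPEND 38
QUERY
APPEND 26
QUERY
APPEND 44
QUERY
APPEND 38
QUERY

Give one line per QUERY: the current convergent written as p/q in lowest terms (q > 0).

APPEND 37: p_0 = 37·1 + 0 = 37, q_0 = 37·0 + 1 = 1 → 37/1
APPEND 23: p_1 = 23·37 + 1 = 852, q_1 = 23·1 + 0 = 23 → 852/23
APPEND 7: p_2 = 7·852 + 37 = 6001, q_2 = 7·23 + 1 = 162 → 6001/162
APPEND 41: p_3 = 41·6001 + 852 = 246893, q_3 = 41·162 + 23 = 6665 → 246893/6665
APPEND 38: p_4 = 38·246893 + 6001 = 9387935, q_4 = 38·6665 + 162 = 253432 → 9387935/253432
APPEND 26: p_5 = 26·9387935 + 246893 = 244333203, q_5 = 26·253432 + 6665 = 6595897 → 244333203/6595897
APPEND 44: p_6 = 44·244333203 + 9387935 = 10760048867, q_6 = 44·6595897 + 253432 = 290472900 → 10760048867/290472900
APPEND 38: p_7 = 38·10760048867 + 244333203 = 409126190149, q_7 = 38·290472900 + 6595897 = 11044566097 → 409126190149/11044566097

37/1
852/23
9387935/253432
244333203/6595897
10760048867/290472900
409126190149/11044566097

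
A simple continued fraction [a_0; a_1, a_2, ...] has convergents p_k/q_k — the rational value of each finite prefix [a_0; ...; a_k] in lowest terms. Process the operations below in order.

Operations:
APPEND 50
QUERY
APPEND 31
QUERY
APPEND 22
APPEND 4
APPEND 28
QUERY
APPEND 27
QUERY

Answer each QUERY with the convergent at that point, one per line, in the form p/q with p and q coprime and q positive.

50/1
1551/31
3904864/78047
105569567/2110032

APPEND 50: p_0 = 50·1 + 0 = 50, q_0 = 50·0 + 1 = 1 → 50/1
APPEND 31: p_1 = 31·50 + 1 = 1551, q_1 = 31·1 + 0 = 31 → 1551/31
APPEND 22: p_2 = 22·1551 + 50 = 34172, q_2 = 22·31 + 1 = 683 → 34172/683
APPEND 4: p_3 = 4·34172 + 1551 = 138239, q_3 = 4·683 + 31 = 2763 → 138239/2763
APPEND 28: p_4 = 28·138239 + 34172 = 3904864, q_4 = 28·2763 + 683 = 78047 → 3904864/78047
APPEND 27: p_5 = 27·3904864 + 138239 = 105569567, q_5 = 27·78047 + 2763 = 2110032 → 105569567/2110032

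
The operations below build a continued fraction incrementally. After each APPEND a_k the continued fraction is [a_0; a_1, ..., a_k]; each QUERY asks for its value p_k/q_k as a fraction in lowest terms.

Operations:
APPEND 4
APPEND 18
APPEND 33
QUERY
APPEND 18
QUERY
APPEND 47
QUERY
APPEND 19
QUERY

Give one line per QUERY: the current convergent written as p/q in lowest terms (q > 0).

APPEND 4: p_0 = 4·1 + 0 = 4, q_0 = 4·0 + 1 = 1 → 4/1
APPEND 18: p_1 = 18·4 + 1 = 73, q_1 = 18·1 + 0 = 18 → 73/18
APPEND 33: p_2 = 33·73 + 4 = 2413, q_2 = 33·18 + 1 = 595 → 2413/595
APPEND 18: p_3 = 18·2413 + 73 = 43507, q_3 = 18·595 + 18 = 10728 → 43507/10728
APPEND 47: p_4 = 47·43507 + 2413 = 2047242, q_4 = 47·10728 + 595 = 504811 → 2047242/504811
APPEND 19: p_5 = 19·2047242 + 43507 = 38941105, q_5 = 19·504811 + 10728 = 9602137 → 38941105/9602137

2413/595
43507/10728
2047242/504811
38941105/9602137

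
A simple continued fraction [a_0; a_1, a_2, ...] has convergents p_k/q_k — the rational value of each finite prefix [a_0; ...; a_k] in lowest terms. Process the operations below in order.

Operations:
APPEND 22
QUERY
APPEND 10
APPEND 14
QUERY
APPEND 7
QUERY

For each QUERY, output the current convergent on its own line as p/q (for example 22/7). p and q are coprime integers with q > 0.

APPEND 22: p_0 = 22·1 + 0 = 22, q_0 = 22·0 + 1 = 1 → 22/1
APPEND 10: p_1 = 10·22 + 1 = 221, q_1 = 10·1 + 0 = 10 → 221/10
APPEND 14: p_2 = 14·221 + 22 = 3116, q_2 = 14·10 + 1 = 141 → 3116/141
APPEND 7: p_3 = 7·3116 + 221 = 22033, q_3 = 7·141 + 10 = 997 → 22033/997

22/1
3116/141
22033/997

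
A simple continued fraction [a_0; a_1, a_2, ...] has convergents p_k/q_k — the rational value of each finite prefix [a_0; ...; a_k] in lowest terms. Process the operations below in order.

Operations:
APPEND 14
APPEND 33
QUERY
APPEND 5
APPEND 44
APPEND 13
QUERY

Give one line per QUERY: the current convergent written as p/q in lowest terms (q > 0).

APPEND 14: p_0 = 14·1 + 0 = 14, q_0 = 14·0 + 1 = 1 → 14/1
APPEND 33: p_1 = 33·14 + 1 = 463, q_1 = 33·1 + 0 = 33 → 463/33
APPEND 5: p_2 = 5·463 + 14 = 2329, q_2 = 5·33 + 1 = 166 → 2329/166
APPEND 44: p_3 = 44·2329 + 463 = 102939, q_3 = 44·166 + 33 = 7337 → 102939/7337
APPEND 13: p_4 = 13·102939 + 2329 = 1340536, q_4 = 13·7337 + 166 = 95547 → 1340536/95547

463/33
1340536/95547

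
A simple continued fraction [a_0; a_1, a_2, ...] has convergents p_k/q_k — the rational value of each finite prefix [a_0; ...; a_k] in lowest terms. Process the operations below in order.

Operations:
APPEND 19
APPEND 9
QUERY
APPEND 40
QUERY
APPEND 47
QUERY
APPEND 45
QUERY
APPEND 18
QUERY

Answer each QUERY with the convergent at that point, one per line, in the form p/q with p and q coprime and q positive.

APPEND 19: p_0 = 19·1 + 0 = 19, q_0 = 19·0 + 1 = 1 → 19/1
APPEND 9: p_1 = 9·19 + 1 = 172, q_1 = 9·1 + 0 = 9 → 172/9
APPEND 40: p_2 = 40·172 + 19 = 6899, q_2 = 40·9 + 1 = 361 → 6899/361
APPEND 47: p_3 = 47·6899 + 172 = 324425, q_3 = 47·361 + 9 = 16976 → 324425/16976
APPEND 45: p_4 = 45·324425 + 6899 = 14606024, q_4 = 45·16976 + 361 = 764281 → 14606024/764281
APPEND 18: p_5 = 18·14606024 + 324425 = 263232857, q_5 = 18·764281 + 16976 = 13774034 → 263232857/13774034

172/9
6899/361
324425/16976
14606024/764281
263232857/13774034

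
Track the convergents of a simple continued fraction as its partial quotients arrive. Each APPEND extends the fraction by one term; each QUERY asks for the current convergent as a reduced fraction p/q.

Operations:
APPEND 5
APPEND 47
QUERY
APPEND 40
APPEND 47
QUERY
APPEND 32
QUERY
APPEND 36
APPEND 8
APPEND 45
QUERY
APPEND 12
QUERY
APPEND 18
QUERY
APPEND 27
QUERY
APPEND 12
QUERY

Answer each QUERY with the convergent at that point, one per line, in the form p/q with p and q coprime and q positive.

APPEND 5: p_0 = 5·1 + 0 = 5, q_0 = 5·0 + 1 = 1 → 5/1
APPEND 47: p_1 = 47·5 + 1 = 236, q_1 = 47·1 + 0 = 47 → 236/47
APPEND 40: p_2 = 40·236 + 5 = 9445, q_2 = 40·47 + 1 = 1881 → 9445/1881
APPEND 47: p_3 = 47·9445 + 236 = 444151, q_3 = 47·1881 + 47 = 88454 → 444151/88454
APPEND 32: p_4 = 32·444151 + 9445 = 14222277, q_4 = 32·88454 + 1881 = 2832409 → 14222277/2832409
APPEND 36: p_5 = 36·14222277 + 444151 = 512446123, q_5 = 36·2832409 + 88454 = 102055178 → 512446123/102055178
APPEND 8: p_6 = 8·512446123 + 14222277 = 4113791261, q_6 = 8·102055178 + 2832409 = 819273833 → 4113791261/819273833
APPEND 45: p_7 = 45·4113791261 + 512446123 = 185633052868, q_7 = 45·819273833 + 102055178 = 36969377663 → 185633052868/36969377663
APPEND 12: p_8 = 12·185633052868 + 4113791261 = 2231710425677, q_8 = 12·36969377663 + 819273833 = 444451805789 → 2231710425677/444451805789
APPEND 18: p_9 = 18·2231710425677 + 185633052868 = 40356420715054, q_9 = 18·444451805789 + 36969377663 = 8037101881865 → 40356420715054/8037101881865
APPEND 27: p_10 = 27·40356420715054 + 2231710425677 = 1091855069732135, q_10 = 27·8037101881865 + 444451805789 = 217446202616144 → 1091855069732135/217446202616144
APPEND 12: p_11 = 12·1091855069732135 + 40356420715054 = 13142617257500674, q_11 = 12·217446202616144 + 8037101881865 = 2617391533275593 → 13142617257500674/2617391533275593

236/47
444151/88454
14222277/2832409
185633052868/36969377663
2231710425677/444451805789
40356420715054/8037101881865
1091855069732135/217446202616144
13142617257500674/2617391533275593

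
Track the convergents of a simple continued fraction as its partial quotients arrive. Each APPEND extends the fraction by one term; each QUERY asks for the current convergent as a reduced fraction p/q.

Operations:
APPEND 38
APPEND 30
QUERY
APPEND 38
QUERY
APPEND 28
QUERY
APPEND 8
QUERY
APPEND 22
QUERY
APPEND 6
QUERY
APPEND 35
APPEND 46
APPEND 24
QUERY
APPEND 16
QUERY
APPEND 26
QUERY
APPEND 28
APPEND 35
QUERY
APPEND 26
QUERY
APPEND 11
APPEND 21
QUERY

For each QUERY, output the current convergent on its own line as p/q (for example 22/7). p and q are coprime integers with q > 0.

1141/30
43396/1141
1216229/31978
9773228/256965
216227245/5685208
1307136698/34368213
50823814181627/1336297629727
815296770579780/21436390786343
21248539849255907/558682458074645
20873352979090337067/548817765048748750
543302951868898508918/14284926436484343903
126484625246145351147383/3325628106330391509246

APPEND 38: p_0 = 38·1 + 0 = 38, q_0 = 38·0 + 1 = 1 → 38/1
APPEND 30: p_1 = 30·38 + 1 = 1141, q_1 = 30·1 + 0 = 30 → 1141/30
APPEND 38: p_2 = 38·1141 + 38 = 43396, q_2 = 38·30 + 1 = 1141 → 43396/1141
APPEND 28: p_3 = 28·43396 + 1141 = 1216229, q_3 = 28·1141 + 30 = 31978 → 1216229/31978
APPEND 8: p_4 = 8·1216229 + 43396 = 9773228, q_4 = 8·31978 + 1141 = 256965 → 9773228/256965
APPEND 22: p_5 = 22·9773228 + 1216229 = 216227245, q_5 = 22·256965 + 31978 = 5685208 → 216227245/5685208
APPEND 6: p_6 = 6·216227245 + 9773228 = 1307136698, q_6 = 6·5685208 + 256965 = 34368213 → 1307136698/34368213
APPEND 35: p_7 = 35·1307136698 + 216227245 = 45966011675, q_7 = 35·34368213 + 5685208 = 1208572663 → 45966011675/1208572663
APPEND 46: p_8 = 46·45966011675 + 1307136698 = 2115743673748, q_8 = 46·1208572663 + 34368213 = 55628710711 → 2115743673748/55628710711
APPEND 24: p_9 = 24·2115743673748 + 45966011675 = 50823814181627, q_9 = 24·55628710711 + 1208572663 = 1336297629727 → 50823814181627/1336297629727
APPEND 16: p_10 = 16·50823814181627 + 2115743673748 = 815296770579780, q_10 = 16·1336297629727 + 55628710711 = 21436390786343 → 815296770579780/21436390786343
APPEND 26: p_11 = 26·815296770579780 + 50823814181627 = 21248539849255907, q_11 = 26·21436390786343 + 1336297629727 = 558682458074645 → 21248539849255907/558682458074645
APPEND 28: p_12 = 28·21248539849255907 + 815296770579780 = 595774412549745176, q_12 = 28·558682458074645 + 21436390786343 = 15664545216876403 → 595774412549745176/15664545216876403
APPEND 35: p_13 = 35·595774412549745176 + 21248539849255907 = 20873352979090337067, q_13 = 35·15664545216876403 + 558682458074645 = 548817765048748750 → 20873352979090337067/548817765048748750
APPEND 26: p_14 = 26·20873352979090337067 + 595774412549745176 = 543302951868898508918, q_14 = 26·548817765048748750 + 15664545216876403 = 14284926436484343903 → 543302951868898508918/14284926436484343903
APPEND 11: p_15 = 11·543302951868898508918 + 20873352979090337067 = 5997205823536973935165, q_15 = 11·14284926436484343903 + 548817765048748750 = 157683008566376531683 → 5997205823536973935165/157683008566376531683
APPEND 21: p_16 = 21·5997205823536973935165 + 543302951868898508918 = 126484625246145351147383, q_16 = 21·157683008566376531683 + 14284926436484343903 = 3325628106330391509246 → 126484625246145351147383/3325628106330391509246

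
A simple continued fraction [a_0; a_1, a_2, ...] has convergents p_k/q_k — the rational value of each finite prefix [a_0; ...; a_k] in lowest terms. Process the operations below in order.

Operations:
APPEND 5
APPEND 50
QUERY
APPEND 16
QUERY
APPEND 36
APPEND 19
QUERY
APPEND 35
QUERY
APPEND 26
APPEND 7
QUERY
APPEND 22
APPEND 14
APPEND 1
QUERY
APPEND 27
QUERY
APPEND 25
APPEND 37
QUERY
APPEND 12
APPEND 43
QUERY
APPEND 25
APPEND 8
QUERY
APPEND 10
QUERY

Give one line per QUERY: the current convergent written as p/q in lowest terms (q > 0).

251/50
4021/801
2759154/549635
96715397/19266111
17718231729/3529545758
5902495094439/1175801673713
164877544186778/32844295388767
152894998235450671/30457322191925623
79224211255017844134/15781793750240441275
15938777404817988046462/3175071024994244699187
161370218197375251739911/32145621403847947524109

APPEND 5: p_0 = 5·1 + 0 = 5, q_0 = 5·0 + 1 = 1 → 5/1
APPEND 50: p_1 = 50·5 + 1 = 251, q_1 = 50·1 + 0 = 50 → 251/50
APPEND 16: p_2 = 16·251 + 5 = 4021, q_2 = 16·50 + 1 = 801 → 4021/801
APPEND 36: p_3 = 36·4021 + 251 = 145007, q_3 = 36·801 + 50 = 28886 → 145007/28886
APPEND 19: p_4 = 19·145007 + 4021 = 2759154, q_4 = 19·28886 + 801 = 549635 → 2759154/549635
APPEND 35: p_5 = 35·2759154 + 145007 = 96715397, q_5 = 35·549635 + 28886 = 19266111 → 96715397/19266111
APPEND 26: p_6 = 26·96715397 + 2759154 = 2517359476, q_6 = 26·19266111 + 549635 = 501468521 → 2517359476/501468521
APPEND 7: p_7 = 7·2517359476 + 96715397 = 17718231729, q_7 = 7·501468521 + 19266111 = 3529545758 → 17718231729/3529545758
APPEND 22: p_8 = 22·17718231729 + 2517359476 = 392318457514, q_8 = 22·3529545758 + 501468521 = 78151475197 → 392318457514/78151475197
APPEND 14: p_9 = 14·392318457514 + 17718231729 = 5510176636925, q_9 = 14·78151475197 + 3529545758 = 1097650198516 → 5510176636925/1097650198516
APPEND 1: p_10 = 1·5510176636925 + 392318457514 = 5902495094439, q_10 = 1·1097650198516 + 78151475197 = 1175801673713 → 5902495094439/1175801673713
APPEND 27: p_11 = 27·5902495094439 + 5510176636925 = 164877544186778, q_11 = 27·1175801673713 + 1097650198516 = 32844295388767 → 164877544186778/32844295388767
APPEND 25: p_12 = 25·164877544186778 + 5902495094439 = 4127841099763889, q_12 = 25·32844295388767 + 1175801673713 = 822283186392888 → 4127841099763889/822283186392888
APPEND 37: p_13 = 37·4127841099763889 + 164877544186778 = 152894998235450671, q_13 = 37·822283186392888 + 32844295388767 = 30457322191925623 → 152894998235450671/30457322191925623
APPEND 12: p_14 = 12·152894998235450671 + 4127841099763889 = 1838867819925171941, q_14 = 12·30457322191925623 + 822283186392888 = 366310149489500364 → 1838867819925171941/366310149489500364
APPEND 43: p_15 = 43·1838867819925171941 + 152894998235450671 = 79224211255017844134, q_15 = 43·366310149489500364 + 30457322191925623 = 15781793750240441275 → 79224211255017844134/15781793750240441275
APPEND 25: p_16 = 25·79224211255017844134 + 1838867819925171941 = 1982444149195371275291, q_16 = 25·15781793750240441275 + 366310149489500364 = 394911153905500532239 → 1982444149195371275291/394911153905500532239
APPEND 8: p_17 = 8·1982444149195371275291 + 79224211255017844134 = 15938777404817988046462, q_17 = 8·394911153905500532239 + 15781793750240441275 = 3175071024994244699187 → 15938777404817988046462/3175071024994244699187
APPEND 10: p_18 = 10·15938777404817988046462 + 1982444149195371275291 = 161370218197375251739911, q_18 = 10·3175071024994244699187 + 394911153905500532239 = 32145621403847947524109 → 161370218197375251739911/32145621403847947524109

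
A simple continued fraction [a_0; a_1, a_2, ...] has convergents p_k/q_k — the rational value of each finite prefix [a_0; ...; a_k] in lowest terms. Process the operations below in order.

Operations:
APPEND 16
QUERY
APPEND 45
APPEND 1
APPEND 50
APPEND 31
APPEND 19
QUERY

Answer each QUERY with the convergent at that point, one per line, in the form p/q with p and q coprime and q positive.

16/1
22180893/1384424

APPEND 16: p_0 = 16·1 + 0 = 16, q_0 = 16·0 + 1 = 1 → 16/1
APPEND 45: p_1 = 45·16 + 1 = 721, q_1 = 45·1 + 0 = 45 → 721/45
APPEND 1: p_2 = 1·721 + 16 = 737, q_2 = 1·45 + 1 = 46 → 737/46
APPEND 50: p_3 = 50·737 + 721 = 37571, q_3 = 50·46 + 45 = 2345 → 37571/2345
APPEND 31: p_4 = 31·37571 + 737 = 1165438, q_4 = 31·2345 + 46 = 72741 → 1165438/72741
APPEND 19: p_5 = 19·1165438 + 37571 = 22180893, q_5 = 19·72741 + 2345 = 1384424 → 22180893/1384424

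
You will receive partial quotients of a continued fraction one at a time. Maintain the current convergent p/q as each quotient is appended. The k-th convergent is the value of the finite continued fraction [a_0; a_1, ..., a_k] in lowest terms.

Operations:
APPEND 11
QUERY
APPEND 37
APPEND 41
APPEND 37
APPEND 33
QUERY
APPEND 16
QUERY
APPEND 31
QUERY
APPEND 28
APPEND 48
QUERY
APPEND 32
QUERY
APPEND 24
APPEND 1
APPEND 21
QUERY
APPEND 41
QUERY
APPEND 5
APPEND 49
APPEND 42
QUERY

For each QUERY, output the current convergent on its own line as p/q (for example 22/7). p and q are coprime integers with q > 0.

11/1
20468522/1856217
328116103/29755675
10192067715/924282142
13724080649619/1244587753390
439456286799931/39852717764131
241563431227453737/21906522983082499
9915100811576251111/899165004838239124
102989776194161034978890/9339774185835044690229

APPEND 11: p_0 = 11·1 + 0 = 11, q_0 = 11·0 + 1 = 1 → 11/1
APPEND 37: p_1 = 37·11 + 1 = 408, q_1 = 37·1 + 0 = 37 → 408/37
APPEND 41: p_2 = 41·408 + 11 = 16739, q_2 = 41·37 + 1 = 1518 → 16739/1518
APPEND 37: p_3 = 37·16739 + 408 = 619751, q_3 = 37·1518 + 37 = 56203 → 619751/56203
APPEND 33: p_4 = 33·619751 + 16739 = 20468522, q_4 = 33·56203 + 1518 = 1856217 → 20468522/1856217
APPEND 16: p_5 = 16·20468522 + 619751 = 328116103, q_5 = 16·1856217 + 56203 = 29755675 → 328116103/29755675
APPEND 31: p_6 = 31·328116103 + 20468522 = 10192067715, q_6 = 31·29755675 + 1856217 = 924282142 → 10192067715/924282142
APPEND 28: p_7 = 28·10192067715 + 328116103 = 285706012123, q_7 = 28·924282142 + 29755675 = 25909655651 → 285706012123/25909655651
APPEND 48: p_8 = 48·285706012123 + 10192067715 = 13724080649619, q_8 = 48·25909655651 + 924282142 = 1244587753390 → 13724080649619/1244587753390
APPEND 32: p_9 = 32·13724080649619 + 285706012123 = 439456286799931, q_9 = 32·1244587753390 + 25909655651 = 39852717764131 → 439456286799931/39852717764131
APPEND 24: p_10 = 24·439456286799931 + 13724080649619 = 10560674963847963, q_10 = 24·39852717764131 + 1244587753390 = 957709814092534 → 10560674963847963/957709814092534
APPEND 1: p_11 = 1·10560674963847963 + 439456286799931 = 11000131250647894, q_11 = 1·957709814092534 + 39852717764131 = 997562531856665 → 11000131250647894/997562531856665
APPEND 21: p_12 = 21·11000131250647894 + 10560674963847963 = 241563431227453737, q_12 = 21·997562531856665 + 957709814092534 = 21906522983082499 → 241563431227453737/21906522983082499
APPEND 41: p_13 = 41·241563431227453737 + 11000131250647894 = 9915100811576251111, q_13 = 41·21906522983082499 + 997562531856665 = 899165004838239124 → 9915100811576251111/899165004838239124
APPEND 5: p_14 = 5·9915100811576251111 + 241563431227453737 = 49817067489108709292, q_14 = 5·899165004838239124 + 21906522983082499 = 4517731547174278119 → 49817067489108709292/4517731547174278119
APPEND 49: p_15 = 49·49817067489108709292 + 9915100811576251111 = 2450951407777903006419, q_15 = 49·4517731547174278119 + 899165004838239124 = 222268010816377866955 → 2450951407777903006419/222268010816377866955
APPEND 42: p_16 = 42·2450951407777903006419 + 49817067489108709292 = 102989776194161034978890, q_16 = 42·222268010816377866955 + 4517731547174278119 = 9339774185835044690229 → 102989776194161034978890/9339774185835044690229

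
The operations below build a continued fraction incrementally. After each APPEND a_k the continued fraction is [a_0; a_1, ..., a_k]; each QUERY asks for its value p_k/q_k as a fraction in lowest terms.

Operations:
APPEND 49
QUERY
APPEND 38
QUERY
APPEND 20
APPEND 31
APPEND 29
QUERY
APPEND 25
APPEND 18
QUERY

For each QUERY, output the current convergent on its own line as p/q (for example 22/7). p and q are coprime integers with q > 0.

APPEND 49: p_0 = 49·1 + 0 = 49, q_0 = 49·0 + 1 = 1 → 49/1
APPEND 38: p_1 = 38·49 + 1 = 1863, q_1 = 38·1 + 0 = 38 → 1863/38
APPEND 20: p_2 = 20·1863 + 49 = 37309, q_2 = 20·38 + 1 = 761 → 37309/761
APPEND 31: p_3 = 31·37309 + 1863 = 1158442, q_3 = 31·761 + 38 = 23629 → 1158442/23629
APPEND 29: p_4 = 29·1158442 + 37309 = 33632127, q_4 = 29·23629 + 761 = 686002 → 33632127/686002
APPEND 25: p_5 = 25·33632127 + 1158442 = 841961617, q_5 = 25·686002 + 23629 = 17173679 → 841961617/17173679
APPEND 18: p_6 = 18·841961617 + 33632127 = 15188941233, q_6 = 18·17173679 + 686002 = 309812224 → 15188941233/309812224

49/1
1863/38
33632127/686002
15188941233/309812224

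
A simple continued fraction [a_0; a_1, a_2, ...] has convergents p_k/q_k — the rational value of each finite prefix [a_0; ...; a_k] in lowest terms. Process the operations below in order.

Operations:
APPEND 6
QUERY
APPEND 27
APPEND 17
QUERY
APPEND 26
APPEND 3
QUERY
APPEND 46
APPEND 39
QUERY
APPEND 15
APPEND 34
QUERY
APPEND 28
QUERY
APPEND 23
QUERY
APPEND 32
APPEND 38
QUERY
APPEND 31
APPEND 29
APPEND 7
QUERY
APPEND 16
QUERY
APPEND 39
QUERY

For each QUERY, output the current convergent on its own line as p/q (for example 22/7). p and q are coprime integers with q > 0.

APPEND 6: p_0 = 6·1 + 0 = 6, q_0 = 6·0 + 1 = 1 → 6/1
APPEND 27: p_1 = 27·6 + 1 = 163, q_1 = 27·1 + 0 = 27 → 163/27
APPEND 17: p_2 = 17·163 + 6 = 2777, q_2 = 17·27 + 1 = 460 → 2777/460
APPEND 26: p_3 = 26·2777 + 163 = 72365, q_3 = 26·460 + 27 = 11987 → 72365/11987
APPEND 3: p_4 = 3·72365 + 2777 = 219872, q_4 = 3·11987 + 460 = 36421 → 219872/36421
APPEND 46: p_5 = 46·219872 + 72365 = 10186477, q_5 = 46·36421 + 11987 = 1687353 → 10186477/1687353
APPEND 39: p_6 = 39·10186477 + 219872 = 397492475, q_6 = 39·1687353 + 36421 = 65843188 → 397492475/65843188
APPEND 15: p_7 = 15·397492475 + 10186477 = 5972573602, q_7 = 15·65843188 + 1687353 = 989335173 → 5972573602/989335173
APPEND 34: p_8 = 34·5972573602 + 397492475 = 203464994943, q_8 = 34·989335173 + 65843188 = 33703239070 → 203464994943/33703239070
APPEND 28: p_9 = 28·203464994943 + 5972573602 = 5702992432006, q_9 = 28·33703239070 + 989335173 = 944680029133 → 5702992432006/944680029133
APPEND 23: p_10 = 23·5702992432006 + 203464994943 = 131372290931081, q_10 = 23·944680029133 + 33703239070 = 21761343909129 → 131372290931081/21761343909129
APPEND 32: p_11 = 32·131372290931081 + 5702992432006 = 4209616302226598, q_11 = 32·21761343909129 + 944680029133 = 697307685121261 → 4209616302226598/697307685121261
APPEND 38: p_12 = 38·4209616302226598 + 131372290931081 = 160096791775541805, q_12 = 38·697307685121261 + 21761343909129 = 26519453378517047 → 160096791775541805/26519453378517047
APPEND 31: p_13 = 31·160096791775541805 + 4209616302226598 = 4967210161344022553, q_13 = 31·26519453378517047 + 697307685121261 = 822800362419149718 → 4967210161344022553/822800362419149718
APPEND 29: p_14 = 29·4967210161344022553 + 160096791775541805 = 144209191470752195842, q_14 = 29·822800362419149718 + 26519453378517047 = 23887729963533858869 → 144209191470752195842/23887729963533858869
APPEND 7: p_15 = 7·144209191470752195842 + 4967210161344022553 = 1014431550456609393447, q_15 = 7·23887729963533858869 + 822800362419149718 = 168036910107156161801 → 1014431550456609393447/168036910107156161801
APPEND 16: p_16 = 16·1014431550456609393447 + 144209191470752195842 = 16375113998776502490994, q_16 = 16·168036910107156161801 + 23887729963533858869 = 2712478291678032447685 → 16375113998776502490994/2712478291678032447685
APPEND 39: p_17 = 39·16375113998776502490994 + 1014431550456609393447 = 639643877502740206542213, q_17 = 39·2712478291678032447685 + 168036910107156161801 = 105954690285550421621516 → 639643877502740206542213/105954690285550421621516

6/1
2777/460
219872/36421
397492475/65843188
203464994943/33703239070
5702992432006/944680029133
131372290931081/21761343909129
160096791775541805/26519453378517047
1014431550456609393447/168036910107156161801
16375113998776502490994/2712478291678032447685
639643877502740206542213/105954690285550421621516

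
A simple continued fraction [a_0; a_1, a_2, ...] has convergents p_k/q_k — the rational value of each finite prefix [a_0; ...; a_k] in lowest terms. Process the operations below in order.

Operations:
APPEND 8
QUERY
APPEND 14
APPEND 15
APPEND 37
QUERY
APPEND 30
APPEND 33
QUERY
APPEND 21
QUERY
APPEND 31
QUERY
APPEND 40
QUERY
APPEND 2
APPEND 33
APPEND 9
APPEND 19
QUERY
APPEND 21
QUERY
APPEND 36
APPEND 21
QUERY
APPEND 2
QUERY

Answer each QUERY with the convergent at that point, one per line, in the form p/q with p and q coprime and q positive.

8/1
63124/7821
62612083/7757574
1316749166/163143895
40881836229/5065218319
1636590198326/202771876655
19155077930369367/2373294856211815
403258956394940179/49963378400883452
305669286627507472210/37872116641449221279
625875050763163160231/77545288200186458645

APPEND 8: p_0 = 8·1 + 0 = 8, q_0 = 8·0 + 1 = 1 → 8/1
APPEND 14: p_1 = 14·8 + 1 = 113, q_1 = 14·1 + 0 = 14 → 113/14
APPEND 15: p_2 = 15·113 + 8 = 1703, q_2 = 15·14 + 1 = 211 → 1703/211
APPEND 37: p_3 = 37·1703 + 113 = 63124, q_3 = 37·211 + 14 = 7821 → 63124/7821
APPEND 30: p_4 = 30·63124 + 1703 = 1895423, q_4 = 30·7821 + 211 = 234841 → 1895423/234841
APPEND 33: p_5 = 33·1895423 + 63124 = 62612083, q_5 = 33·234841 + 7821 = 7757574 → 62612083/7757574
APPEND 21: p_6 = 21·62612083 + 1895423 = 1316749166, q_6 = 21·7757574 + 234841 = 163143895 → 1316749166/163143895
APPEND 31: p_7 = 31·1316749166 + 62612083 = 40881836229, q_7 = 31·163143895 + 7757574 = 5065218319 → 40881836229/5065218319
APPEND 40: p_8 = 40·40881836229 + 1316749166 = 1636590198326, q_8 = 40·5065218319 + 163143895 = 202771876655 → 1636590198326/202771876655
APPEND 2: p_9 = 2·1636590198326 + 40881836229 = 3314062232881, q_9 = 2·202771876655 + 5065218319 = 410608971629 → 3314062232881/410608971629
APPEND 33: p_10 = 33·3314062232881 + 1636590198326 = 111000643883399, q_10 = 33·410608971629 + 202771876655 = 13752867940412 → 111000643883399/13752867940412
APPEND 9: p_11 = 9·111000643883399 + 3314062232881 = 1002319857183472, q_11 = 9·13752867940412 + 410608971629 = 124186420435337 → 1002319857183472/124186420435337
APPEND 19: p_12 = 19·1002319857183472 + 111000643883399 = 19155077930369367, q_12 = 19·124186420435337 + 13752867940412 = 2373294856211815 → 19155077930369367/2373294856211815
APPEND 21: p_13 = 21·19155077930369367 + 1002319857183472 = 403258956394940179, q_13 = 21·2373294856211815 + 124186420435337 = 49963378400883452 → 403258956394940179/49963378400883452
APPEND 36: p_14 = 36·403258956394940179 + 19155077930369367 = 14536477508148215811, q_14 = 36·49963378400883452 + 2373294856211815 = 1801054917288016087 → 14536477508148215811/1801054917288016087
APPEND 21: p_15 = 21·14536477508148215811 + 403258956394940179 = 305669286627507472210, q_15 = 21·1801054917288016087 + 49963378400883452 = 37872116641449221279 → 305669286627507472210/37872116641449221279
APPEND 2: p_16 = 2·305669286627507472210 + 14536477508148215811 = 625875050763163160231, q_16 = 2·37872116641449221279 + 1801054917288016087 = 77545288200186458645 → 625875050763163160231/77545288200186458645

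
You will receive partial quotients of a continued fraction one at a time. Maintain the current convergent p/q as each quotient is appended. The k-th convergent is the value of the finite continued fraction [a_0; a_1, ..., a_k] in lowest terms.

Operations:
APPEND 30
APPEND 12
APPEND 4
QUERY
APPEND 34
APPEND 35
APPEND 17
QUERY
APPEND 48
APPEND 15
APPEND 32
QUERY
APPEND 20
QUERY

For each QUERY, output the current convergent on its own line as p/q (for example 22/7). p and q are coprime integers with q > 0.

APPEND 30: p_0 = 30·1 + 0 = 30, q_0 = 30·0 + 1 = 1 → 30/1
APPEND 12: p_1 = 12·30 + 1 = 361, q_1 = 12·1 + 0 = 12 → 361/12
APPEND 4: p_2 = 4·361 + 30 = 1474, q_2 = 4·12 + 1 = 49 → 1474/49
APPEND 34: p_3 = 34·1474 + 361 = 50477, q_3 = 34·49 + 12 = 1678 → 50477/1678
APPEND 35: p_4 = 35·50477 + 1474 = 1768169, q_4 = 35·1678 + 49 = 58779 → 1768169/58779
APPEND 17: p_5 = 17·1768169 + 50477 = 30109350, q_5 = 17·58779 + 1678 = 1000921 → 30109350/1000921
APPEND 48: p_6 = 48·30109350 + 1768169 = 1447016969, q_6 = 48·1000921 + 58779 = 48102987 → 1447016969/48102987
APPEND 15: p_7 = 15·1447016969 + 30109350 = 21735363885, q_7 = 15·48102987 + 1000921 = 722545726 → 21735363885/722545726
APPEND 32: p_8 = 32·21735363885 + 1447016969 = 696978661289, q_8 = 32·722545726 + 48102987 = 23169566219 → 696978661289/23169566219
APPEND 20: p_9 = 20·696978661289 + 21735363885 = 13961308589665, q_9 = 20·23169566219 + 722545726 = 464113870106 → 13961308589665/464113870106

1474/49
30109350/1000921
696978661289/23169566219
13961308589665/464113870106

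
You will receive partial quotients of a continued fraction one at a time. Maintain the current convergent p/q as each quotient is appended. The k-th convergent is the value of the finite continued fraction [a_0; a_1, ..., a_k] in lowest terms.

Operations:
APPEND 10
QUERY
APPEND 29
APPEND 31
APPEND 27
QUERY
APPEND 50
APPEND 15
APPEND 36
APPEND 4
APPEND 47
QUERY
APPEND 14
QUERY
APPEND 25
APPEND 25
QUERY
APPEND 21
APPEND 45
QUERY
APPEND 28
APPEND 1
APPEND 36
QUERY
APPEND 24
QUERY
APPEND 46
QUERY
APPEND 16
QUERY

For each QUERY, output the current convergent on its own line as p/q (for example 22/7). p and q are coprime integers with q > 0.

APPEND 10: p_0 = 10·1 + 0 = 10, q_0 = 10·0 + 1 = 1 → 10/1
APPEND 29: p_1 = 29·10 + 1 = 291, q_1 = 29·1 + 0 = 29 → 291/29
APPEND 31: p_2 = 31·291 + 10 = 9031, q_2 = 31·29 + 1 = 900 → 9031/900
APPEND 27: p_3 = 27·9031 + 291 = 244128, q_3 = 27·900 + 29 = 24329 → 244128/24329
APPEND 50: p_4 = 50·244128 + 9031 = 12215431, q_4 = 50·24329 + 900 = 1217350 → 12215431/1217350
APPEND 15: p_5 = 15·12215431 + 244128 = 183475593, q_5 = 15·1217350 + 24329 = 18284579 → 183475593/18284579
APPEND 36: p_6 = 36·183475593 + 12215431 = 6617336779, q_6 = 36·18284579 + 1217350 = 659462194 → 6617336779/659462194
APPEND 4: p_7 = 4·6617336779 + 183475593 = 26652822709, q_7 = 4·659462194 + 18284579 = 2656133355 → 26652822709/2656133355
APPEND 47: p_8 = 47·26652822709 + 6617336779 = 1259300004102, q_8 = 47·2656133355 + 659462194 = 125497729879 → 1259300004102/125497729879
APPEND 14: p_9 = 14·1259300004102 + 26652822709 = 17656852880137, q_9 = 14·125497729879 + 2656133355 = 1759624351661 → 17656852880137/1759624351661
APPEND 25: p_10 = 25·17656852880137 + 1259300004102 = 442680622007527, q_10 = 25·1759624351661 + 125497729879 = 44116106521404 → 442680622007527/44116106521404
APPEND 25: p_11 = 25·442680622007527 + 17656852880137 = 11084672403068312, q_11 = 25·44116106521404 + 1759624351661 = 1104662287386761 → 11084672403068312/1104662287386761
APPEND 21: p_12 = 21·11084672403068312 + 442680622007527 = 233220801086442079, q_12 = 21·1104662287386761 + 44116106521404 = 23242024141643385 → 233220801086442079/23242024141643385
APPEND 45: p_13 = 45·233220801086442079 + 11084672403068312 = 10506020721292961867, q_13 = 45·23242024141643385 + 1104662287386761 = 1046995748661339086 → 10506020721292961867/1046995748661339086
APPEND 28: p_14 = 28·10506020721292961867 + 233220801086442079 = 294401800997289374355, q_14 = 28·1046995748661339086 + 23242024141643385 = 29339122986659137793 → 294401800997289374355/29339122986659137793
APPEND 1: p_15 = 1·294401800997289374355 + 10506020721292961867 = 304907821718582336222, q_15 = 1·29339122986659137793 + 1046995748661339086 = 30386118735320476879 → 304907821718582336222/30386118735320476879
APPEND 36: p_16 = 36·304907821718582336222 + 294401800997289374355 = 11271083382866253478347, q_16 = 36·30386118735320476879 + 29339122986659137793 = 1123239397458196305437 → 11271083382866253478347/1123239397458196305437
APPEND 24: p_17 = 24·11271083382866253478347 + 304907821718582336222 = 270810909010508665816550, q_17 = 24·1123239397458196305437 + 30386118735320476879 = 26988131657732031807367 → 270810909010508665816550/26988131657732031807367
APPEND 46: p_18 = 46·270810909010508665816550 + 11271083382866253478347 = 12468572897866264881039647, q_18 = 46·26988131657732031807367 + 1123239397458196305437 = 1242577295653131659444319 → 12468572897866264881039647/1242577295653131659444319
APPEND 16: p_19 = 16·12468572897866264881039647 + 270810909010508665816550 = 199767977274870746762450902, q_19 = 16·1242577295653131659444319 + 26988131657732031807367 = 19908224862107838582916471 → 199767977274870746762450902/19908224862107838582916471

10/1
244128/24329
1259300004102/125497729879
17656852880137/1759624351661
11084672403068312/1104662287386761
10506020721292961867/1046995748661339086
11271083382866253478347/1123239397458196305437
270810909010508665816550/26988131657732031807367
12468572897866264881039647/1242577295653131659444319
199767977274870746762450902/19908224862107838582916471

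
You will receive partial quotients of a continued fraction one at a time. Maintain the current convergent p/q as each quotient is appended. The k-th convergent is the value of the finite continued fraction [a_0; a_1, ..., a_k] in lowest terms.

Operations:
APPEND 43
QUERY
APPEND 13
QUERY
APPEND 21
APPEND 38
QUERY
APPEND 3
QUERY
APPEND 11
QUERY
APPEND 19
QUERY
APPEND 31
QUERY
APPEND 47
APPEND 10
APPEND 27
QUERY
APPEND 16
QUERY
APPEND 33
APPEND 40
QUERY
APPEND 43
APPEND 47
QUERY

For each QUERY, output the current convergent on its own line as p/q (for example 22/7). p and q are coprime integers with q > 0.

APPEND 43: p_0 = 43·1 + 0 = 43, q_0 = 43·0 + 1 = 1 → 43/1
APPEND 13: p_1 = 13·43 + 1 = 560, q_1 = 13·1 + 0 = 13 → 560/13
APPEND 21: p_2 = 21·560 + 43 = 11803, q_2 = 21·13 + 1 = 274 → 11803/274
APPEND 38: p_3 = 38·11803 + 560 = 449074, q_3 = 38·274 + 13 = 10425 → 449074/10425
APPEND 3: p_4 = 3·449074 + 11803 = 1359025, q_4 = 3·10425 + 274 = 31549 → 1359025/31549
APPEND 11: p_5 = 11·1359025 + 449074 = 15398349, q_5 = 11·31549 + 10425 = 357464 → 15398349/357464
APPEND 19: p_6 = 19·15398349 + 1359025 = 293927656, q_6 = 19·357464 + 31549 = 6823365 → 293927656/6823365
APPEND 31: p_7 = 31·293927656 + 15398349 = 9127155685, q_7 = 31·6823365 + 357464 = 211881779 → 9127155685/211881779
APPEND 47: p_8 = 47·9127155685 + 293927656 = 429270244851, q_8 = 47·211881779 + 6823365 = 9965266978 → 429270244851/9965266978
APPEND 10: p_9 = 10·429270244851 + 9127155685 = 4301829604195, q_9 = 10·9965266978 + 211881779 = 99864551559 → 4301829604195/99864551559
APPEND 27: p_10 = 27·4301829604195 + 429270244851 = 116578669558116, q_10 = 27·99864551559 + 9965266978 = 2706308159071 → 116578669558116/2706308159071
APPEND 16: p_11 = 16·116578669558116 + 4301829604195 = 1869560542534051, q_11 = 16·2706308159071 + 99864551559 = 43400795096695 → 1869560542534051/43400795096695
APPEND 33: p_12 = 33·1869560542534051 + 116578669558116 = 61812076573181799, q_12 = 33·43400795096695 + 2706308159071 = 1434932546350006 → 61812076573181799/1434932546350006
APPEND 40: p_13 = 40·61812076573181799 + 1869560542534051 = 2474352623469806011, q_13 = 40·1434932546350006 + 43400795096695 = 57440702649096935 → 2474352623469806011/57440702649096935
APPEND 43: p_14 = 43·2474352623469806011 + 61812076573181799 = 106458974885774840272, q_14 = 43·57440702649096935 + 1434932546350006 = 2471385146457518211 → 106458974885774840272/2471385146457518211
APPEND 47: p_15 = 47·106458974885774840272 + 2474352623469806011 = 5006046172254887298795, q_15 = 47·2471385146457518211 + 57440702649096935 = 116212542586152452852 → 5006046172254887298795/116212542586152452852

43/1
560/13
449074/10425
1359025/31549
15398349/357464
293927656/6823365
9127155685/211881779
116578669558116/2706308159071
1869560542534051/43400795096695
2474352623469806011/57440702649096935
5006046172254887298795/116212542586152452852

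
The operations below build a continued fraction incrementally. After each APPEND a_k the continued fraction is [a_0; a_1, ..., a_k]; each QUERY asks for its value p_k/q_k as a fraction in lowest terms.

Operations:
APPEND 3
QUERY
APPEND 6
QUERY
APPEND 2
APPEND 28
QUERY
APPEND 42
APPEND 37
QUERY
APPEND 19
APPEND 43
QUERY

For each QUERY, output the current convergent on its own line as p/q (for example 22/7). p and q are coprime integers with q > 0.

APPEND 3: p_0 = 3·1 + 0 = 3, q_0 = 3·0 + 1 = 1 → 3/1
APPEND 6: p_1 = 6·3 + 1 = 19, q_1 = 6·1 + 0 = 6 → 19/6
APPEND 2: p_2 = 2·19 + 3 = 41, q_2 = 2·6 + 1 = 13 → 41/13
APPEND 28: p_3 = 28·41 + 19 = 1167, q_3 = 28·13 + 6 = 370 → 1167/370
APPEND 42: p_4 = 42·1167 + 41 = 49055, q_4 = 42·370 + 13 = 15553 → 49055/15553
APPEND 37: p_5 = 37·49055 + 1167 = 1816202, q_5 = 37·15553 + 370 = 575831 → 1816202/575831
APPEND 19: p_6 = 19·1816202 + 49055 = 34556893, q_6 = 19·575831 + 15553 = 10956342 → 34556893/10956342
APPEND 43: p_7 = 43·34556893 + 1816202 = 1487762601, q_7 = 43·10956342 + 575831 = 471698537 → 1487762601/471698537

3/1
19/6
1167/370
1816202/575831
1487762601/471698537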